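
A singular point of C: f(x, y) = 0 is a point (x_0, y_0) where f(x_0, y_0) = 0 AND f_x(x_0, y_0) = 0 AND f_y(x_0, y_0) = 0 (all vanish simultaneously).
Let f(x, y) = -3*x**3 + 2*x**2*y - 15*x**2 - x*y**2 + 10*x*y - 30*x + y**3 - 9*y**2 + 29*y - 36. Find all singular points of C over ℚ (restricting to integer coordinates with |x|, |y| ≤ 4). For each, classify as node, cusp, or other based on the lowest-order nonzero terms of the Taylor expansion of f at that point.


Singular points: {(-1, 3)}; classification: cusp.

Compute partial derivatives:
  f_x = -9*x**2 + 4*x*y - 30*x - y**2 + 10*y - 30.
  f_y = 2*x**2 - 2*x*y + 10*x + 3*y**2 - 18*y + 29.
Scan x_0 ∈ {−4, ..., 4}. For each x_0, f_y(x_0, y) is a polynomial in y; find its integer roots y ∈ {−4, ..., 4}, then test f_x and f at those candidates.
  x = -4: f_y(-4, y) = 3*y**2 - 10*y + 21; no integer root y with |y| ≤ 4.
  x = -3: f_y(-3, y) = 3*y**2 - 12*y + 17; no integer root y with |y| ≤ 4.
  x = -2: f_y(-2, y) = 3*y**2 - 14*y + 17; no integer root y with |y| ≤ 4.
  x = -1: f_y(-1, y) = 3*y**2 - 16*y + 21; vanishes at y ∈ {3}. (-1, 3): f_x = 0, f = 0 — SINGULAR.
  x = 0: f_y(0, y) = 3*y**2 - 18*y + 29; no integer root y with |y| ≤ 4.
  x = 1: f_y(1, y) = 3*y**2 - 20*y + 41; no integer root y with |y| ≤ 4.
  x = 2: f_y(2, y) = 3*y**2 - 22*y + 57; no integer root y with |y| ≤ 4.
  x = 3: f_y(3, y) = 3*y**2 - 24*y + 77; no integer root y with |y| ≤ 4.
  x = 4: f_y(4, y) = 3*y**2 - 26*y + 101; no integer root y with |y| ≤ 4.
Only singular point on the grid: (-1, 3).
Classify: substitute x = -1 + u, y = 3 + v and expand: f = -3*u**3 + 2*u**2*v - u*v**2 + v**3 + v**2.
No constant or linear terms (consistent with a singular point). Quadratic part: v**2. Cubic part: -3*u**3 + 2*u**2*v - u*v**2 + v**3.
The quadratic part v**2 is a perfect square, so there is a single (double) tangent line v = 0, i.e. y = 3. Restricting the cubic part to that line (v = 0) leaves -3*u**3 ≠ 0, so f is not divisible by v and the branch is v² ≈ 3*u**3 to lowest order — this is a cusp.
Classification: cusp.


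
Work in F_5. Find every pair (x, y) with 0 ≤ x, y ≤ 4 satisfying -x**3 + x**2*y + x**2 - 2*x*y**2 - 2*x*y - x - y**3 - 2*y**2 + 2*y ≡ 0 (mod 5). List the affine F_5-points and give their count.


Affine F_5-points: {(0, 0), (1, 1), (1, 4), (3, 1), (3, 3), (4, 2)}; count = 6.

For each of the 25 pairs (x, y) ∈ F_5², evaluate f(x, y) mod 5. Record the zeros.
  x = 0: [0↦0, 1↦4, 2↦3, 3↦1, 4↦2]  zeros at y ∈ {0}
  x = 1: [0↦4, 1↦0, 2↦2, 3↦4, 4↦0]  zeros at y ∈ {1, 4}
  x = 2: [0↦4, 1↦4, 2↦1, 3↦4, 4↦2]  zeros at y ∈ ∅
  x = 3: [0↦4, 1↦0, 2↦4, 3↦0, 4↦2]  zeros at y ∈ {1, 3}
  x = 4: [0↦3, 1↦2, 2↦0, 3↦1, 4↦4]  zeros at y ∈ {2}
Collecting zeros: affine points = {(0, 0), (1, 1), (1, 4), (3, 1), (3, 3), (4, 2)}.
Total count |C(F_5)_aff| = 6.


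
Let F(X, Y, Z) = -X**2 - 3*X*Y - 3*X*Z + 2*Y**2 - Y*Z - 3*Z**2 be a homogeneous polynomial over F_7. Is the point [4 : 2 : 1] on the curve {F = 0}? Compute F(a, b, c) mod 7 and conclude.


F(4,2,1) ≡ 0 (mod 7); P is on the curve.

Evaluate F(4, 2, 1) term-by-term (mod 7).
  -X**2 ↦ -1·16·1·1 = -16
  -3*X*Y ↦ -3·4·2·1 = -24
  -3*X*Z ↦ -3·4·1·1 = -12
  2*Y**2 ↦ 2·1·4·1 = 8
  -Y*Z ↦ -1·1·2·1 = -2
  -3*Z**2 ↦ -3·1·1·1 = -3
Sum: F(4, 2, 1) = (-16) + (-24) + (-12) + (8) + (-2) + (-3) = -49.
Reducing mod 7: -49 ≡ 0 (mod 7).
Since F(a, b, c) ≡ 0 (mod 7), P lies on the curve.


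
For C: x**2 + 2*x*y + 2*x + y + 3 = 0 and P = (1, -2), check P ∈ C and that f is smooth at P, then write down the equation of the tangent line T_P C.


Tangent line at P: 3*y + 6 = 0.

Step 1: f(1, -2) = 0, so P lies on C.
Step 2: partial derivatives
  f_x(x, y) = 2*x + 2*y + 2, f_y(x, y) = 2*x + 1.
  f_x(P) = 0, f_y(P) = 3 (gradient nonzero, so P is smooth).
Step 3: tangent line at P: 0·(x − 1) + 3·(y − -2) = 0.
Expanding: 3*y + 6 = 0.


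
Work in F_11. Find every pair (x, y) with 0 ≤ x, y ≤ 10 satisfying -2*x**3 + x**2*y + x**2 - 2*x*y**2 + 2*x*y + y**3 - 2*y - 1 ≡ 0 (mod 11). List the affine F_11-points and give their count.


Affine F_11-points: {(0, 4), (0, 8), (0, 10), (1, 2), (2, 4), (2, 7), (3, 10), (6, 4), (7, 0), (8, 10), (9, 1)}; count = 11.

For each of the 121 pairs (x, y) ∈ F_11², evaluate f(x, y) mod 11. Record the zeros.
  x = 0: [0↦10, 1↦9, 2↦3, 3↦9, 4↦0, 5↦4, 6↦5, 7↦9, 8↦0, 9↦6, 10↦0]  zeros at y ∈ {4, 8, 10}
  x = 1: [0↦9, 1↦9, 2↦0, 3↦10, 4↦1, 5↦1, 6↦5, 7↦8, 8↦5, 9↦2, 10↦5]  zeros at y ∈ {2}
  x = 2: [0↦9, 1↦1, 2↦2, 3↦7, 4↦0, 5↦9, 6↦7, 7↦0, 8↦5, 9↦6, 10↦9]  zeros at y ∈ {4, 7}
  x = 3: [0↦9, 1↦6, 2↦8, 3↦10, 4↦7, 5↦5, 6↦10, 7↦6, 8↦10, 9↦6, 10↦0]  zeros at y ∈ {10}
  x = 4: [0↦8, 1↦1, 2↦6, 3↦7, 4↦10, 5↦10, 6↦2, 7↦3, 8↦8, 9↦1, 10↦10]  zeros at y ∈ ∅
  x = 5: [0↦5, 1↦7, 2↦6, 3↦8, 4↦8, 5↦1, 6↦4, 7↦1, 8↦9, 9↦1, 10↦5]  zeros at y ∈ ∅
  x = 6: [0↦10, 1↦1, 2↦7, 3↦1, 4↦0, 5↦10, 6↦4, 7↦10, 8↦1, 9↦5, 10↦6]  zeros at y ∈ {4}
  x = 7: [0↦0, 1↦4, 2↦8, 3↦7, 4↦7, 5↦3, 6↦1, 7↦7, 8↦5, 9↦1, 10↦1]  zeros at y ∈ {0}
  x = 8: [0↦7, 1↦4, 2↦8, 3↦3, 4↦6, 5↦1, 6↦5, 7↦2, 8↦9, 9↦10, 10↦0]  zeros at y ∈ {10}
  x = 9: [0↦8, 1↦0, 2↦6, 3↦10, 4↦7, 5↦3, 6↦4, 7↦5, 8↦1, 9↦9, 10↦2]  zeros at y ∈ {1}
  x = 10: [0↦2, 1↦2, 2↦1, 3↦5, 4↦9, 5↦8, 6↦8, 7↦4, 8↦2, 9↦8, 10↦6]  zeros at y ∈ ∅
Collecting zeros: affine points = {(0, 4), (0, 8), (0, 10), (1, 2), (2, 4), (2, 7), (3, 10), (6, 4), (7, 0), (8, 10), (9, 1)}.
Total count |C(F_11)_aff| = 11.


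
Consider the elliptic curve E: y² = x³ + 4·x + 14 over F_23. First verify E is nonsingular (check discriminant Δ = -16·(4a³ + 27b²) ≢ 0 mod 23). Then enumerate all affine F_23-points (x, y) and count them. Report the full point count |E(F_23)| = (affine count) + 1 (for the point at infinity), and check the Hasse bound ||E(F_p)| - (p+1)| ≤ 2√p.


Affine points = {(4, 5), (4, 18), (6, 1), (6, 22), (8, 11), (8, 12), (11, 3), (11, 20), (13, 3), (13, 20), (14, 10), (14, 13), (17, 2), (17, 21), (19, 7), (19, 16), (22, 3), (22, 20)}; affine count = 18; |E(F_23)| = 19.

Discriminant check: Δ ∝ 4a³ + 27b² = 4·4³ + 27·14² = 4·64 + 27·196 ≡ 5 (mod 23). Nonzero ⇒ E is nonsingular.
For each x ∈ F_23, compute rhs = x³ + 4·x + 14 mod 23, then count y ∈ F_23 with y² ≡ rhs.
  x = 0: rhs = 14, matching y values: none (0 points).
  x = 1: rhs = 19, matching y values: none (0 points).
  x = 2: rhs = 7, matching y values: none (0 points).
  x = 3: rhs = 7, matching y values: none (0 points).
  x = 4: rhs = 2, matching y values: 5, 18 (2 points).
  x = 5: rhs = 21, matching y values: none (0 points).
  x = 6: rhs = 1, matching y values: 1, 22 (2 points).
  x = 7: rhs = 17, matching y values: none (0 points).
  x = 8: rhs = 6, matching y values: 11, 12 (2 points).
  x = 9: rhs = 20, matching y values: none (0 points).
  x = 10: rhs = 19, matching y values: none (0 points).
  x = 11: rhs = 9, matching y values: 3, 20 (2 points).
  x = 12: rhs = 19, matching y values: none (0 points).
  x = 13: rhs = 9, matching y values: 3, 20 (2 points).
  x = 14: rhs = 8, matching y values: 10, 13 (2 points).
  x = 15: rhs = 22, matching y values: none (0 points).
  x = 16: rhs = 11, matching y values: none (0 points).
  x = 17: rhs = 4, matching y values: 2, 21 (2 points).
  x = 18: rhs = 7, matching y values: none (0 points).
  x = 19: rhs = 3, matching y values: 7, 16 (2 points).
  x = 20: rhs = 21, matching y values: none (0 points).
  x = 21: rhs = 21, matching y values: none (0 points).
  x = 22: rhs = 9, matching y values: 3, 20 (2 points).
Total affine count: 18.
Full point count |E(F_23)| = 18 + 1 = 19.
Hasse bound: |19 − (23+1)| = |-5| = 5 ≤ 2√23 ≈ 9.5917 ✓.


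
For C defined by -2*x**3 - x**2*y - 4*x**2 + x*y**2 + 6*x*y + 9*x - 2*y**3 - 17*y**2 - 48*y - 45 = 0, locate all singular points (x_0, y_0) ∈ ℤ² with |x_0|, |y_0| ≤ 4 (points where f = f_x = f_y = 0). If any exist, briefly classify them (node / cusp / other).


Singular points: {(0, -3)}; classification: node.

Compute partial derivatives:
  f_x = -6*x**2 - 2*x*y - 8*x + y**2 + 6*y + 9.
  f_y = -x**2 + 2*x*y + 6*x - 6*y**2 - 34*y - 48.
Scan x_0 ∈ {−4, ..., 4}. For each x_0, f_y(x_0, y) is a polynomial in y; find its integer roots y ∈ {−4, ..., 4}, then test f_x and f at those candidates.
  x = -4: f_y(-4, y) = -6*y**2 - 42*y - 88; no integer root y with |y| ≤ 4.
  x = -3: f_y(-3, y) = -6*y**2 - 40*y - 75; no integer root y with |y| ≤ 4.
  x = -2: f_y(-2, y) = -6*y**2 - 38*y - 64; no integer root y with |y| ≤ 4.
  x = -1: f_y(-1, y) = -6*y**2 - 36*y - 55; no integer root y with |y| ≤ 4.
  x = 0: f_y(0, y) = -6*y**2 - 34*y - 48; vanishes at y ∈ {-3}. (0, -3): f_x = 0, f = 0 — SINGULAR.
  x = 1: f_y(1, y) = -6*y**2 - 32*y - 43; no integer root y with |y| ≤ 4.
  x = 2: f_y(2, y) = -6*y**2 - 30*y - 40; no integer root y with |y| ≤ 4.
  x = 3: f_y(3, y) = -6*y**2 - 28*y - 39; no integer root y with |y| ≤ 4.
  x = 4: f_y(4, y) = -6*y**2 - 26*y - 40; no integer root y with |y| ≤ 4.
Only singular point on the grid: (0, -3).
Classify: substitute x = 0 + u, y = -3 + v and expand: f = -2*u**3 - u**2*v - u**2 + u*v**2 - 2*v**3 + v**2.
No constant or linear terms (consistent with a singular point). Quadratic part: -u**2 + v**2. Cubic part: -2*u**3 - u**2*v + u*v**2 - 2*v**3.
The quadratic part v**2 - u**2 = (v − u)(v + u) splits into two distinct linear factors, so there are two distinct tangent lines y − -3 = ±(x − 0) — this is a node (ordinary double point).
Classification: node.


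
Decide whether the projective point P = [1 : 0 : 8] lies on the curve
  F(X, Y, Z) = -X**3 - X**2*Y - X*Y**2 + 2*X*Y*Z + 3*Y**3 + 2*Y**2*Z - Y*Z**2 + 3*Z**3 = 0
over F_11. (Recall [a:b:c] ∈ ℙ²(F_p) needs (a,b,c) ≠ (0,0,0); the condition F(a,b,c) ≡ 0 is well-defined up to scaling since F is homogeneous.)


F(1,0,8) ≡ 6 (mod 11); P is NOT on the curve.

Evaluate F(1, 0, 8) term-by-term (mod 11).
  -X**3 ↦ -1·1·1·1 = -1
  -X**2*Y ↦ -1·1·0·1 = 0
  -X*Y**2 ↦ -1·1·0·1 = 0
  2*X*Y*Z ↦ 2·1·0·8 = 0
  3*Y**3 ↦ 3·1·0·1 = 0
  2*Y**2*Z ↦ 2·1·0·8 = 0
  -Y*Z**2 ↦ -1·1·0·64 = 0
  3*Z**3 ↦ 3·1·1·512 = 1536
Sum: F(1, 0, 8) = (-1) + (0) + (0) + (0) + (0) + (0) + (0) + (1536) = 1535.
Reducing mod 11: 1535 ≡ 6 (mod 11).
Since F(a, b, c) ≡ 6 ≠ 0 (mod 11), P does NOT lie on the curve.


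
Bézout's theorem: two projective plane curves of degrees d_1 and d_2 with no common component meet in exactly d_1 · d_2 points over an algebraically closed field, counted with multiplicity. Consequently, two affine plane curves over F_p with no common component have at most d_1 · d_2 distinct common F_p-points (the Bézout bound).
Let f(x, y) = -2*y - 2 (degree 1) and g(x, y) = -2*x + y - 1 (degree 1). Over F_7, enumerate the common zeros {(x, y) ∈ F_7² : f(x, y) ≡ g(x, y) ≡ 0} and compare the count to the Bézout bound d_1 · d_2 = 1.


Common zeros: {(6, 6)}; count = 1; Bézout bound = 1.

deg(f) = 1, deg(g) = 1, so Bézout bound = 1.
Scan x ∈ F_7. For each x, list the y ∈ F_7 with f(x, y) ≡ 0 and those with g(x, y) ≡ 0 (mod 7); the common zeros in that column are the intersection.
  x = 0: f ≡ 0 at y ∈ {6}; g ≡ 0 at y ∈ {1}; common: ∅.
  x = 1: f ≡ 0 at y ∈ {6}; g ≡ 0 at y ∈ {3}; common: ∅.
  x = 2: f ≡ 0 at y ∈ {6}; g ≡ 0 at y ∈ {5}; common: ∅.
  x = 3: f ≡ 0 at y ∈ {6}; g ≡ 0 at y ∈ {0}; common: ∅.
  x = 4: f ≡ 0 at y ∈ {6}; g ≡ 0 at y ∈ {2}; common: ∅.
  x = 5: f ≡ 0 at y ∈ {6}; g ≡ 0 at y ∈ {4}; common: ∅.
  x = 6: f ≡ 0 at y ∈ {6}; g ≡ 0 at y ∈ {6}; common: {6}.
Collecting: common zeros = {(6, 6)}, so the count is 1.
Comparison with the Bézout bound: 1 ≤ 1 = deg(f)·deg(g), as expected for curves with no common component (the bound is attained).


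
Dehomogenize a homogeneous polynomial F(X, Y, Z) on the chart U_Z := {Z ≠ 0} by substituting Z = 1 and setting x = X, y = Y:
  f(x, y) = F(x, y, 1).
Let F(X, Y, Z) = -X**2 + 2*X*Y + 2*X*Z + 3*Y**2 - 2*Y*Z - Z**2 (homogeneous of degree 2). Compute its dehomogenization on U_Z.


f(x, y) = -x**2 + 2*x*y + 2*x + 3*y**2 - 2*y - 1

On U_Z we set Z = 1. Each monomial c·X^i·Y^j·Z^k in F becomes c·x^i·y^j·1^k = c·x^i·y^j.
Substituting Z = 1: F(X, Y, 1) = -x**2 + 2*x*y + 2*x + 3*y**2 - 2*y - 1.
Note: deg(f) ≤ deg(F) = 2; strict inequality happens when F is divisible by Z (lost terms).


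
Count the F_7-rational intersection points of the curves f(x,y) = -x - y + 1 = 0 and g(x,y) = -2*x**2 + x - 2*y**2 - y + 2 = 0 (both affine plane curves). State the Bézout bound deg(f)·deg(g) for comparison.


Common zeros: ∅; count = 0; Bézout bound = 2.

deg(f) = 1, deg(g) = 2, so Bézout bound = 2.
Scan x ∈ F_7. For each x, list the y ∈ F_7 with f(x, y) ≡ 0 and those with g(x, y) ≡ 0 (mod 7); the common zeros in that column are the intersection.
  x = 0: f ≡ 0 at y ∈ {1}; g ≡ 0 at y ∈ ∅; common: ∅.
  x = 1: f ≡ 0 at y ∈ {0}; g ≡ 0 at y ∈ {4, 6}; common: ∅.
  x = 2: f ≡ 0 at y ∈ {6}; g ≡ 0 at y ∈ {1, 2}; common: ∅.
  x = 3: f ≡ 0 at y ∈ {5}; g ≡ 0 at y ∈ {4, 6}; common: ∅.
  x = 4: f ≡ 0 at y ∈ {4}; g ≡ 0 at y ∈ ∅; common: ∅.
  x = 5: f ≡ 0 at y ∈ {3}; g ≡ 0 at y ∈ {5}; common: ∅.
  x = 6: f ≡ 0 at y ∈ {2}; g ≡ 0 at y ∈ {5}; common: ∅.
Collecting: common zeros = ∅, so the count is 0.
Comparison with the Bézout bound: 0 ≤ 2 = deg(f)·deg(g), as expected for curves with no common component (the affine F_7-count falls short of the bound because intersections may lie at infinity, over extension fields, or carry multiplicity).


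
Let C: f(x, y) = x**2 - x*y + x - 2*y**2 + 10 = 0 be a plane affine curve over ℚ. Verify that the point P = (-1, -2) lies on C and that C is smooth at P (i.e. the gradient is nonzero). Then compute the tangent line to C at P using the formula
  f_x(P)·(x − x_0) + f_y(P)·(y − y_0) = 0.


Tangent line at P: x + 9*y + 19 = 0.

Step 1: f(-1, -2) = 0, so P lies on C.
Step 2: partial derivatives
  f_x(x, y) = 2*x - y + 1, f_y(x, y) = -x - 4*y.
  f_x(P) = 1, f_y(P) = 9 (gradient nonzero, so P is smooth).
Step 3: tangent line at P: 1·(x − -1) + 9·(y − -2) = 0.
Expanding: x + 9*y + 19 = 0.


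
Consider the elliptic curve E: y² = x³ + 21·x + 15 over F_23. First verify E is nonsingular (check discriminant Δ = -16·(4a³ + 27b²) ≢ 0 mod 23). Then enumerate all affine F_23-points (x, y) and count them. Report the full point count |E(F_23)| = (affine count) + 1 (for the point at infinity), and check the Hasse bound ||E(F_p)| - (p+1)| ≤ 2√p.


Affine points = {(3, 6), (3, 17), (4, 5), (4, 18), (6, 9), (6, 14), (9, 6), (9, 17), (10, 11), (10, 12), (11, 6), (11, 17), (13, 1), (13, 22), (15, 5), (15, 18), (16, 10), (16, 13), (17, 8), (17, 15), (22, 4), (22, 19)}; affine count = 22; |E(F_23)| = 23.

Discriminant check: Δ ∝ 4a³ + 27b² = 4·21³ + 27·15² = 4·9261 + 27·225 ≡ 17 (mod 23). Nonzero ⇒ E is nonsingular.
For each x ∈ F_23, compute rhs = x³ + 21·x + 15 mod 23, then count y ∈ F_23 with y² ≡ rhs.
  x = 0: rhs = 15, matching y values: none (0 points).
  x = 1: rhs = 14, matching y values: none (0 points).
  x = 2: rhs = 19, matching y values: none (0 points).
  x = 3: rhs = 13, matching y values: 6, 17 (2 points).
  x = 4: rhs = 2, matching y values: 5, 18 (2 points).
  x = 5: rhs = 15, matching y values: none (0 points).
  x = 6: rhs = 12, matching y values: 9, 14 (2 points).
  x = 7: rhs = 22, matching y values: none (0 points).
  x = 8: rhs = 5, matching y values: none (0 points).
  x = 9: rhs = 13, matching y values: 6, 17 (2 points).
  x = 10: rhs = 6, matching y values: 11, 12 (2 points).
  x = 11: rhs = 13, matching y values: 6, 17 (2 points).
  x = 12: rhs = 17, matching y values: none (0 points).
  x = 13: rhs = 1, matching y values: 1, 22 (2 points).
  x = 14: rhs = 17, matching y values: none (0 points).
  x = 15: rhs = 2, matching y values: 5, 18 (2 points).
  x = 16: rhs = 8, matching y values: 10, 13 (2 points).
  x = 17: rhs = 18, matching y values: 8, 15 (2 points).
  x = 18: rhs = 15, matching y values: none (0 points).
  x = 19: rhs = 5, matching y values: none (0 points).
  x = 20: rhs = 17, matching y values: none (0 points).
  x = 21: rhs = 11, matching y values: none (0 points).
  x = 22: rhs = 16, matching y values: 4, 19 (2 points).
Total affine count: 22.
Full point count |E(F_23)| = 22 + 1 = 23.
Hasse bound: |23 − (23+1)| = |-1| = 1 ≤ 2√23 ≈ 9.5917 ✓.


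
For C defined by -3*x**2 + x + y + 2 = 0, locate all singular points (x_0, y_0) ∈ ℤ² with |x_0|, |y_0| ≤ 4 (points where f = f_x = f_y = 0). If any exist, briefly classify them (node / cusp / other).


No singular points in the scanned grid; C is smooth there.

Compute partial derivatives:
  f_x = 1 - 6*x.
  f_y = 1.
f_y = 1 is a nonzero constant, so f_y never vanishes: no point (x, y) can satisfy f = f_x = f_y = 0. In particular no (x, y) ∈ {−4, ..., 4}² is singular; the curve is smooth.


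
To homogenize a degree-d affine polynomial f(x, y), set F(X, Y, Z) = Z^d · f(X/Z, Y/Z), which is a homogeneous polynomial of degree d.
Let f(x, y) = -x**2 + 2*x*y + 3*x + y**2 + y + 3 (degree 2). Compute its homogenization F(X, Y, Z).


F(X, Y, Z) = -X**2 + 2*X*Y + 3*X*Z + Y**2 + Y*Z + 3*Z**2

deg(f) = 2.
Substitute x = X/Z, y = Y/Z into f, then multiply by Z^2.
  monomial -1·x^2·y^0 ↦ -1·X^2·Y^0·Z^0.
  monomial 2·x^1·y^1 ↦ 2·X^1·Y^1·Z^0.
  monomial 3·x^1·y^0 ↦ 3·X^1·Y^0·Z^1.
  monomial 1·x^0·y^2 ↦ 1·X^0·Y^2·Z^0.
  monomial 1·x^0·y^1 ↦ 1·X^0·Y^1·Z^1.
  monomial 3·x^0·y^0 ↦ 3·X^0·Y^0·Z^2.
Collecting: F(X, Y, Z) = -X**2 + 2*X*Y + 3*X*Z + Y**2 + Y*Z + 3*Z**2.


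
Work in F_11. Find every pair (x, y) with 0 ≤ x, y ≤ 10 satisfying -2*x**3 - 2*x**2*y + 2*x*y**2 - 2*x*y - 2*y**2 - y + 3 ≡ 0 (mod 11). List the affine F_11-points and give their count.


Affine F_11-points: {(0, 1), (0, 4), (1, 9), (2, 4), (2, 8), (3, 10), (5, 4), (5, 5), (6, 0), (6, 3), (10, 1), (10, 7)}; count = 12.

For each of the 121 pairs (x, y) ∈ F_11², evaluate f(x, y) mod 11. Record the zeros.
  x = 0: [0↦3, 1↦0, 2↦4, 3↦4, 4↦0, 5↦3, 6↦2, 7↦8, 8↦10, 9↦8, 10↦2]  zeros at y ∈ {1, 4}
  x = 1: [0↦1, 1↦7, 2↦2, 3↦8, 4↦3, 5↦9, 6↦4, 7↦10, 8↦5, 9↦0, 10↦6]  zeros at y ∈ {9}
  x = 2: [0↦9, 1↦9, 2↦2, 3↦10, 4↦0, 5↦5, 6↦3, 7↦5, 8↦0, 9↦10, 10↦2]  zeros at y ∈ {4, 8}
  x = 3: [0↦4, 1↦5, 2↦3, 3↦9, 4↦1, 5↦1, 6↦9, 7↦3, 8↦5, 9↦4, 10↦0]  zeros at y ∈ {10}
  x = 4: [0↦7, 1↦5, 2↦4, 3↦4, 4↦5, 5↦7, 6↦10, 7↦3, 8↦8, 9↦3, 10↦10]  zeros at y ∈ ∅
  x = 5: [0↦6, 1↦8, 2↦4, 3↦5, 4↦0, 5↦0, 6↦5, 7↦4, 8↦8, 9↦6, 10↦9]  zeros at y ∈ {4, 5}
  x = 6: [0↦0, 1↦2, 2↦2, 3↦0, 4↦7, 5↦1, 6↦4, 7↦5, 8↦4, 9↦1, 10↦7]  zeros at y ∈ {0, 3}
  x = 7: [0↦10, 1↦8, 2↦8, 3↦10, 4↦3, 5↦9, 6↦6, 7↦5, 8↦6, 9↦9, 10↦3]  zeros at y ∈ ∅
  x = 8: [0↦2, 1↦3, 2↦10, 3↦1, 4↦9, 5↦1, 6↦10, 7↦3, 8↦2, 9↦7, 10↦7]  zeros at y ∈ ∅
  x = 9: [0↦8, 1↦8, 2↦7, 3↦5, 4↦2, 5↦9, 6↦4, 7↦9, 8↦2, 9↦5, 10↦7]  zeros at y ∈ ∅
  x = 10: [0↦5, 1↦0, 2↦9, 3↦10, 4↦3, 5↦10, 6↦9, 7↦0, 8↦5, 9↦2, 10↦2]  zeros at y ∈ {1, 7}
Collecting zeros: affine points = {(0, 1), (0, 4), (1, 9), (2, 4), (2, 8), (3, 10), (5, 4), (5, 5), (6, 0), (6, 3), (10, 1), (10, 7)}.
Total count |C(F_11)_aff| = 12.


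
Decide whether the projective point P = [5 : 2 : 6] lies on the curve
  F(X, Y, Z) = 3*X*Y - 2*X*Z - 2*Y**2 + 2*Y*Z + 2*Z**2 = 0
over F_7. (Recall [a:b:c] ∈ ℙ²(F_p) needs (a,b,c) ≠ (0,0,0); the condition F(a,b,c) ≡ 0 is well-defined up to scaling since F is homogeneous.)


F(5,2,6) ≡ 2 (mod 7); P is NOT on the curve.

Evaluate F(5, 2, 6) term-by-term (mod 7).
  3*X*Y ↦ 3·5·2·1 = 30
  -2*X*Z ↦ -2·5·1·6 = -60
  -2*Y**2 ↦ -2·1·4·1 = -8
  2*Y*Z ↦ 2·1·2·6 = 24
  2*Z**2 ↦ 2·1·1·36 = 72
Sum: F(5, 2, 6) = (30) + (-60) + (-8) + (24) + (72) = 58.
Reducing mod 7: 58 ≡ 2 (mod 7).
Since F(a, b, c) ≡ 2 ≠ 0 (mod 7), P does NOT lie on the curve.


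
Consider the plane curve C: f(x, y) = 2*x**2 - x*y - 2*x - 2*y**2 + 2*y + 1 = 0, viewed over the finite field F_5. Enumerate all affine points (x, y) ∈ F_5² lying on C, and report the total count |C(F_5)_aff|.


Affine F_5-points: {(1, 1), (1, 2), (2, 0), (3, 1), (4, 0), (4, 4)}; count = 6.

For each of the 25 pairs (x, y) ∈ F_5², evaluate f(x, y) mod 5. Record the zeros.
  x = 0: [0↦1, 1↦1, 2↦2, 3↦4, 4↦2]  zeros at y ∈ ∅
  x = 1: [0↦1, 1↦0, 2↦0, 3↦1, 4↦3]  zeros at y ∈ {1, 2}
  x = 2: [0↦0, 1↦3, 2↦2, 3↦2, 4↦3]  zeros at y ∈ {0}
  x = 3: [0↦3, 1↦0, 2↦3, 3↦2, 4↦2]  zeros at y ∈ {1}
  x = 4: [0↦0, 1↦1, 2↦3, 3↦1, 4↦0]  zeros at y ∈ {0, 4}
Collecting zeros: affine points = {(1, 1), (1, 2), (2, 0), (3, 1), (4, 0), (4, 4)}.
Total count |C(F_5)_aff| = 6.


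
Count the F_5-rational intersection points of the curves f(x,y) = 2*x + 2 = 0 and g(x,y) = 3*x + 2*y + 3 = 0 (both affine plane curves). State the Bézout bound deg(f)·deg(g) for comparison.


Common zeros: {(4, 0)}; count = 1; Bézout bound = 1.

deg(f) = 1, deg(g) = 1, so Bézout bound = 1.
Scan x ∈ F_5. For each x, list the y ∈ F_5 with f(x, y) ≡ 0 and those with g(x, y) ≡ 0 (mod 5); the common zeros in that column are the intersection.
  x = 0: f ≡ 0 at y ∈ ∅; g ≡ 0 at y ∈ {1}; common: ∅.
  x = 1: f ≡ 0 at y ∈ ∅; g ≡ 0 at y ∈ {2}; common: ∅.
  x = 2: f ≡ 0 at y ∈ ∅; g ≡ 0 at y ∈ {3}; common: ∅.
  x = 3: f ≡ 0 at y ∈ ∅; g ≡ 0 at y ∈ {4}; common: ∅.
  x = 4: f ≡ 0 at y ∈ {0, 1, 2, 3, 4}; g ≡ 0 at y ∈ {0}; common: {0}.
Collecting: common zeros = {(4, 0)}, so the count is 1.
Comparison with the Bézout bound: 1 ≤ 1 = deg(f)·deg(g), as expected for curves with no common component (the bound is attained).


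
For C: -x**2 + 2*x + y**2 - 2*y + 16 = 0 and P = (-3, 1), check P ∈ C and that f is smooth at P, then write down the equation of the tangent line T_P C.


Tangent line at P: 8*x + 24 = 0.

Step 1: f(-3, 1) = 0, so P lies on C.
Step 2: partial derivatives
  f_x(x, y) = 2 - 2*x, f_y(x, y) = 2*y - 2.
  f_x(P) = 8, f_y(P) = 0 (gradient nonzero, so P is smooth).
Step 3: tangent line at P: 8·(x − -3) + 0·(y − 1) = 0.
Expanding: 8*x + 24 = 0.


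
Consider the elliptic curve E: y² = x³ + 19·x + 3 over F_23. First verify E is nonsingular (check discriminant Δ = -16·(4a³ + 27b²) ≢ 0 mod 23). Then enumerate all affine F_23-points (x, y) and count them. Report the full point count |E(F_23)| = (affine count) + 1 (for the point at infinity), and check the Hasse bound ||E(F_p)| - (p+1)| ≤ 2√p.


Affine points = {(0, 7), (0, 16), (1, 0), (2, 7), (2, 16), (3, 8), (3, 15), (5, 4), (5, 19), (8, 0), (9, 11), (9, 12), (11, 5), (11, 18), (12, 2), (12, 21), (13, 3), (13, 20), (14, 0), (15, 11), (15, 12), (17, 8), (17, 15), (18, 6), (18, 17), (19, 1), (19, 22), (21, 7), (21, 16), (22, 11), (22, 12)}; affine count = 31; |E(F_23)| = 32.

Discriminant check: Δ ∝ 4a³ + 27b² = 4·19³ + 27·3² = 4·6859 + 27·9 ≡ 10 (mod 23). Nonzero ⇒ E is nonsingular.
For each x ∈ F_23, compute rhs = x³ + 19·x + 3 mod 23, then count y ∈ F_23 with y² ≡ rhs.
  x = 0: rhs = 3, matching y values: 7, 16 (2 points).
  x = 1: rhs = 0, matching y values: 0 (1 points).
  x = 2: rhs = 3, matching y values: 7, 16 (2 points).
  x = 3: rhs = 18, matching y values: 8, 15 (2 points).
  x = 4: rhs = 5, matching y values: none (0 points).
  x = 5: rhs = 16, matching y values: 4, 19 (2 points).
  x = 6: rhs = 11, matching y values: none (0 points).
  x = 7: rhs = 19, matching y values: none (0 points).
  x = 8: rhs = 0, matching y values: 0 (1 points).
  x = 9: rhs = 6, matching y values: 11, 12 (2 points).
  x = 10: rhs = 20, matching y values: none (0 points).
  x = 11: rhs = 2, matching y values: 5, 18 (2 points).
  x = 12: rhs = 4, matching y values: 2, 21 (2 points).
  x = 13: rhs = 9, matching y values: 3, 20 (2 points).
  x = 14: rhs = 0, matching y values: 0 (1 points).
  x = 15: rhs = 6, matching y values: 11, 12 (2 points).
  x = 16: rhs = 10, matching y values: none (0 points).
  x = 17: rhs = 18, matching y values: 8, 15 (2 points).
  x = 18: rhs = 13, matching y values: 6, 17 (2 points).
  x = 19: rhs = 1, matching y values: 1, 22 (2 points).
  x = 20: rhs = 11, matching y values: none (0 points).
  x = 21: rhs = 3, matching y values: 7, 16 (2 points).
  x = 22: rhs = 6, matching y values: 11, 12 (2 points).
Total affine count: 31.
Full point count |E(F_23)| = 31 + 1 = 32.
Hasse bound: |32 − (23+1)| = |8| = 8 ≤ 2√23 ≈ 9.5917 ✓.


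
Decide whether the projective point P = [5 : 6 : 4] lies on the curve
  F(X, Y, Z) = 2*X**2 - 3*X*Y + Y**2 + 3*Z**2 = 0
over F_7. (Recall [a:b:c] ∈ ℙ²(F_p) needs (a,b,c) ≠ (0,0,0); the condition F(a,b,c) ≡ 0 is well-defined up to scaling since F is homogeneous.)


F(5,6,4) ≡ 2 (mod 7); P is NOT on the curve.

Evaluate F(5, 6, 4) term-by-term (mod 7).
  2*X**2 ↦ 2·25·1·1 = 50
  -3*X*Y ↦ -3·5·6·1 = -90
  Y**2 ↦ 1·1·36·1 = 36
  3*Z**2 ↦ 3·1·1·16 = 48
Sum: F(5, 6, 4) = (50) + (-90) + (36) + (48) = 44.
Reducing mod 7: 44 ≡ 2 (mod 7).
Since F(a, b, c) ≡ 2 ≠ 0 (mod 7), P does NOT lie on the curve.


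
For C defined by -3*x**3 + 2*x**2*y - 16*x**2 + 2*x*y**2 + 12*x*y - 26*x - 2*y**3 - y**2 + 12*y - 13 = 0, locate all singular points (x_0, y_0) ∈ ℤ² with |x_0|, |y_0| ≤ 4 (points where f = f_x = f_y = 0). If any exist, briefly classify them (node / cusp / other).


Singular points: {(-2, -1)}; classification: cusp.

Compute partial derivatives:
  f_x = -9*x**2 + 4*x*y - 32*x + 2*y**2 + 12*y - 26.
  f_y = 2*x**2 + 4*x*y + 12*x - 6*y**2 - 2*y + 12.
Scan x_0 ∈ {−4, ..., 4}. For each x_0, f_y(x_0, y) is a polynomial in y; find its integer roots y ∈ {−4, ..., 4}, then test f_x and f at those candidates.
  x = -4: f_y(-4, y) = -6*y**2 - 18*y - 4; no integer root y with |y| ≤ 4.
  x = -3: f_y(-3, y) = -6*y**2 - 14*y - 6; no integer root y with |y| ≤ 4.
  x = -2: f_y(-2, y) = -6*y**2 - 10*y - 4; vanishes at y ∈ {-1}. (-2, -1): f_x = 0, f = 0 — SINGULAR.
  x = -1: f_y(-1, y) = -6*y**2 - 6*y + 2; no integer root y with |y| ≤ 4.
  x = 0: f_y(0, y) = -6*y**2 - 2*y + 12; no integer root y with |y| ≤ 4.
  x = 1: f_y(1, y) = -6*y**2 + 2*y + 26; no integer root y with |y| ≤ 4.
  x = 2: f_y(2, y) = -6*y**2 + 6*y + 44; no integer root y with |y| ≤ 4.
  x = 3: f_y(3, y) = -6*y**2 + 10*y + 66; no integer root y with |y| ≤ 4.
  x = 4: f_y(4, y) = -6*y**2 + 14*y + 92; no integer root y with |y| ≤ 4.
Only singular point on the grid: (-2, -1).
Classify: substitute x = -2 + u, y = -1 + v and expand: f = -3*u**3 + 2*u**2*v + 2*u*v**2 - 2*v**3 + v**2.
No constant or linear terms (consistent with a singular point). Quadratic part: v**2. Cubic part: -3*u**3 + 2*u**2*v + 2*u*v**2 - 2*v**3.
The quadratic part v**2 is a perfect square, so there is a single (double) tangent line v = 0, i.e. y = -1. Restricting the cubic part to that line (v = 0) leaves -3*u**3 ≠ 0, so f is not divisible by v and the branch is v² ≈ 3*u**3 to lowest order — this is a cusp.
Classification: cusp.


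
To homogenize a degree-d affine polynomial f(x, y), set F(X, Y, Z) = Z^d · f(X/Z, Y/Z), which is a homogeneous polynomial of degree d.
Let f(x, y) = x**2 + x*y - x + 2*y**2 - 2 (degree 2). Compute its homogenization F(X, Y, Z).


F(X, Y, Z) = X**2 + X*Y - X*Z + 2*Y**2 - 2*Z**2

deg(f) = 2.
Substitute x = X/Z, y = Y/Z into f, then multiply by Z^2.
  monomial 1·x^2·y^0 ↦ 1·X^2·Y^0·Z^0.
  monomial 1·x^1·y^1 ↦ 1·X^1·Y^1·Z^0.
  monomial -1·x^1·y^0 ↦ -1·X^1·Y^0·Z^1.
  monomial 2·x^0·y^2 ↦ 2·X^0·Y^2·Z^0.
  monomial -2·x^0·y^0 ↦ -2·X^0·Y^0·Z^2.
Collecting: F(X, Y, Z) = X**2 + X*Y - X*Z + 2*Y**2 - 2*Z**2.


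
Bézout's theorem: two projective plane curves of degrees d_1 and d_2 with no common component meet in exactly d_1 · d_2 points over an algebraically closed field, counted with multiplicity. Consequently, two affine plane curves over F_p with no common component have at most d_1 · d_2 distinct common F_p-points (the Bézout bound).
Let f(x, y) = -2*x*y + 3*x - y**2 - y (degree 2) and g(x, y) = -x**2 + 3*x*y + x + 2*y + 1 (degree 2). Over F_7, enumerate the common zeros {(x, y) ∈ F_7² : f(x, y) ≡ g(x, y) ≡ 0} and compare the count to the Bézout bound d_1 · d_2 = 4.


Common zeros: {(2, 1), (3, 3)}; count = 2; Bézout bound = 4.

deg(f) = 2, deg(g) = 2, so Bézout bound = 4.
Scan x ∈ F_7. For each x, list the y ∈ F_7 with f(x, y) ≡ 0 and those with g(x, y) ≡ 0 (mod 7); the common zeros in that column are the intersection.
  x = 0: f ≡ 0 at y ∈ {0, 6}; g ≡ 0 at y ∈ {3}; common: ∅.
  x = 1: f ≡ 0 at y ∈ {2}; g ≡ 0 at y ∈ {4}; common: ∅.
  x = 2: f ≡ 0 at y ∈ {1}; g ≡ 0 at y ∈ {1}; common: {1}.
  x = 3: f ≡ 0 at y ∈ {3, 4}; g ≡ 0 at y ∈ {3}; common: {3}.
  x = 4: f ≡ 0 at y ∈ ∅; g ≡ 0 at y ∈ ∅; common: ∅.
  x = 5: f ≡ 0 at y ∈ ∅; g ≡ 0 at y ∈ {4}; common: ∅.
  x = 6: f ≡ 0 at y ∈ ∅; g ≡ 0 at y ∈ {6}; common: ∅.
Collecting: common zeros = {(2, 1), (3, 3)}, so the count is 2.
Comparison with the Bézout bound: 2 ≤ 4 = deg(f)·deg(g), as expected for curves with no common component (the affine F_7-count falls short of the bound because intersections may lie at infinity, over extension fields, or carry multiplicity).


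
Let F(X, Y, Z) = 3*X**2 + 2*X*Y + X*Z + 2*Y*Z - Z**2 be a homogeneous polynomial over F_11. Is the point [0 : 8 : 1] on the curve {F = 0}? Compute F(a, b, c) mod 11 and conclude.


F(0,8,1) ≡ 4 (mod 11); P is NOT on the curve.

Evaluate F(0, 8, 1) term-by-term (mod 11).
  3*X**2 ↦ 3·0·1·1 = 0
  2*X*Y ↦ 2·0·8·1 = 0
  X*Z ↦ 1·0·1·1 = 0
  2*Y*Z ↦ 2·1·8·1 = 16
  -Z**2 ↦ -1·1·1·1 = -1
Sum: F(0, 8, 1) = (0) + (0) + (0) + (16) + (-1) = 15.
Reducing mod 11: 15 ≡ 4 (mod 11).
Since F(a, b, c) ≡ 4 ≠ 0 (mod 11), P does NOT lie on the curve.


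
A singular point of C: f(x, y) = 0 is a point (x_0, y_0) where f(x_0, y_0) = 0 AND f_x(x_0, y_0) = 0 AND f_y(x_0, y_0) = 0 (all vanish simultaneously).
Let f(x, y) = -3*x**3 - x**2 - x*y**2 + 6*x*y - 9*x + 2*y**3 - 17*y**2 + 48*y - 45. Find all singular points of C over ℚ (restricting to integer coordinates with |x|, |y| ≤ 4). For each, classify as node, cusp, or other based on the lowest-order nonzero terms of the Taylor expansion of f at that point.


Singular points: {(0, 3)}; classification: node.

Compute partial derivatives:
  f_x = -9*x**2 - 2*x - y**2 + 6*y - 9.
  f_y = -2*x*y + 6*x + 6*y**2 - 34*y + 48.
Scan x_0 ∈ {−4, ..., 4}. For each x_0, f_y(x_0, y) is a polynomial in y; find its integer roots y ∈ {−4, ..., 4}, then test f_x and f at those candidates.
  x = -4: f_y(-4, y) = 6*y**2 - 26*y + 24; vanishes at y ∈ {3}. (-4, 3): f_x = -136 ≠ 0.
  x = -3: f_y(-3, y) = 6*y**2 - 28*y + 30; vanishes at y ∈ {3}. (-3, 3): f_x = -75 ≠ 0.
  x = -2: f_y(-2, y) = 6*y**2 - 30*y + 36; vanishes at y ∈ {2, 3}. (-2, 2): f_x = -33 ≠ 0; (-2, 3): f_x = -32 ≠ 0.
  x = -1: f_y(-1, y) = 6*y**2 - 32*y + 42; vanishes at y ∈ {3}. (-1, 3): f_x = -7 ≠ 0.
  x = 0: f_y(0, y) = 6*y**2 - 34*y + 48; vanishes at y ∈ {3}. (0, 3): f_x = 0, f = 0 — SINGULAR.
  x = 1: f_y(1, y) = 6*y**2 - 36*y + 54; vanishes at y ∈ {3}. (1, 3): f_x = -11 ≠ 0.
  x = 2: f_y(2, y) = 6*y**2 - 38*y + 60; vanishes at y ∈ {3}. (2, 3): f_x = -40 ≠ 0.
  x = 3: f_y(3, y) = 6*y**2 - 40*y + 66; vanishes at y ∈ {3}. (3, 3): f_x = -87 ≠ 0.
  x = 4: f_y(4, y) = 6*y**2 - 42*y + 72; vanishes at y ∈ {3, 4}. (4, 3): f_x = -152 ≠ 0; (4, 4): f_x = -153 ≠ 0.
Only singular point on the grid: (0, 3).
Classify: substitute x = 0 + u, y = 3 + v and expand: f = -3*u**3 - u**2 - u*v**2 + 2*v**3 + v**2.
No constant or linear terms (consistent with a singular point). Quadratic part: -u**2 + v**2. Cubic part: -3*u**3 - u*v**2 + 2*v**3.
The quadratic part v**2 - u**2 = (v − u)(v + u) splits into two distinct linear factors, so there are two distinct tangent lines y − 3 = ±(x − 0) — this is a node (ordinary double point).
Classification: node.


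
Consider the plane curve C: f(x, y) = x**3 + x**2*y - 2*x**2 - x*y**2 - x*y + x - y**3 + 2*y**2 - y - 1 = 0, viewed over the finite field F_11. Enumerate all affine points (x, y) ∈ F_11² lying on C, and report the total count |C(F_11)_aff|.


Affine F_11-points: {(0, 7), (1, 3), (1, 6), (2, 6), (3, 0), (4, 6), (4, 8), (5, 8), (6, 7), (7, 1), (7, 8), (8, 4), (9, 1)}; count = 13.

For each of the 121 pairs (x, y) ∈ F_11², evaluate f(x, y) mod 11. Record the zeros.
  x = 0: [0↦10, 1↦10, 2↦8, 3↦9, 4↦7, 5↦7, 6↦3, 7↦0, 8↦3, 9↦6, 10↦3]  zeros at y ∈ {7}
  x = 1: [0↦10, 1↦9, 2↦4, 3↦0, 4↦2, 5↦4, 6↦0, 7↦6, 8↦5, 9↦2, 10↦2]  zeros at y ∈ {3, 6}
  x = 2: [0↦1, 1↦1, 2↦6, 3↦10, 4↦7, 5↦2, 6↦0, 7↦6, 8↦3, 9↦7, 10↦1]  zeros at y ∈ {6}
  x = 3: [0↦0, 1↦3, 2↦9, 3↦1, 4↦6, 5↦7, 6↦9, 7↦6, 8↦3, 9↦5, 10↦6]  zeros at y ∈ {0}
  x = 4: [0↦2, 1↦10, 2↦8, 3↦1, 4↦5, 5↦3, 6↦0, 7↦1, 8↦0, 9↦2, 10↦1]  zeros at y ∈ {6, 8}
  x = 5: [0↦2, 1↦6, 2↦9, 3↦5, 4↦10, 5↦7, 6↦1, 7↦8, 8↦0, 9↦4, 10↦3]  zeros at y ∈ {8}
  x = 6: [0↦6, 1↦8, 2↦7, 3↦8, 4↦5, 5↦3, 6↦7, 7↦0, 8↦9, 9↦6, 10↦7]  zeros at y ∈ {7}
  x = 7: [0↦9, 1↦0, 2↦8, 3↦5, 4↦7, 5↦8, 6↦2, 7↦5, 8↦0, 9↦3, 10↦8]  zeros at y ∈ {1, 8}
  x = 8: [0↦6, 1↦10, 2↦7, 3↦2, 4↦0, 5↦6, 6↦3, 7↦7, 8↦1, 9↦1, 10↦1]  zeros at y ∈ {4}
  x = 9: [0↦3, 1↦0, 2↦10, 3↦5, 4↦1, 5↦3, 6↦5, 7↦1, 8↦7, 9↦6, 10↦3]  zeros at y ∈ {1}
  x = 10: [0↦6, 1↦9, 2↦1, 3↦9, 4↦5, 5↦5, 6↦3, 7↦4, 8↦2, 9↦2, 10↦9]  zeros at y ∈ ∅
Collecting zeros: affine points = {(0, 7), (1, 3), (1, 6), (2, 6), (3, 0), (4, 6), (4, 8), (5, 8), (6, 7), (7, 1), (7, 8), (8, 4), (9, 1)}.
Total count |C(F_11)_aff| = 13.


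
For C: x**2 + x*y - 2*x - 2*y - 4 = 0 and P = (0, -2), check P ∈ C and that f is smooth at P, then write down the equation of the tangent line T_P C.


Tangent line at P: -4*x - 2*y - 4 = 0.

Step 1: f(0, -2) = 0, so P lies on C.
Step 2: partial derivatives
  f_x(x, y) = 2*x + y - 2, f_y(x, y) = x - 2.
  f_x(P) = -4, f_y(P) = -2 (gradient nonzero, so P is smooth).
Step 3: tangent line at P: -4·(x − 0) + -2·(y − -2) = 0.
Expanding: -4*x - 2*y - 4 = 0.


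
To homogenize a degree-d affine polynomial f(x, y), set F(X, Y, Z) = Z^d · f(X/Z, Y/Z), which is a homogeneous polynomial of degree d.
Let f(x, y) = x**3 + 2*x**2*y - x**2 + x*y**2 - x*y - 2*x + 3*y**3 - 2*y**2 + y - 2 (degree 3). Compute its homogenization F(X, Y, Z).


F(X, Y, Z) = X**3 + 2*X**2*Y - X**2*Z + X*Y**2 - X*Y*Z - 2*X*Z**2 + 3*Y**3 - 2*Y**2*Z + Y*Z**2 - 2*Z**3

deg(f) = 3.
Substitute x = X/Z, y = Y/Z into f, then multiply by Z^3.
  monomial 1·x^3·y^0 ↦ 1·X^3·Y^0·Z^0.
  monomial 2·x^2·y^1 ↦ 2·X^2·Y^1·Z^0.
  monomial -1·x^2·y^0 ↦ -1·X^2·Y^0·Z^1.
  monomial 1·x^1·y^2 ↦ 1·X^1·Y^2·Z^0.
  monomial -1·x^1·y^1 ↦ -1·X^1·Y^1·Z^1.
  monomial -2·x^1·y^0 ↦ -2·X^1·Y^0·Z^2.
  monomial 3·x^0·y^3 ↦ 3·X^0·Y^3·Z^0.
  monomial -2·x^0·y^2 ↦ -2·X^0·Y^2·Z^1.
  monomial 1·x^0·y^1 ↦ 1·X^0·Y^1·Z^2.
  monomial -2·x^0·y^0 ↦ -2·X^0·Y^0·Z^3.
Collecting: F(X, Y, Z) = X**3 + 2*X**2*Y - X**2*Z + X*Y**2 - X*Y*Z - 2*X*Z**2 + 3*Y**3 - 2*Y**2*Z + Y*Z**2 - 2*Z**3.


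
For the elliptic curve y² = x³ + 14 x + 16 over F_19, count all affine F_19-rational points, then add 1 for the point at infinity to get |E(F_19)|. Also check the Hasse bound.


Affine points = {(0, 4), (0, 15), (3, 3), (3, 16), (7, 1), (7, 18), (9, 4), (9, 15), (10, 4), (10, 15), (11, 0), (13, 1), (13, 18), (14, 7), (14, 12), (16, 2), (16, 17), (18, 1), (18, 18)}; affine count = 19; |E(F_19)| = 20.

Discriminant check: Δ ∝ 4a³ + 27b² = 4·14³ + 27·16² = 4·2744 + 27·256 ≡ 9 (mod 19). Nonzero ⇒ E is nonsingular.
For each x ∈ F_19, compute rhs = x³ + 14·x + 16 mod 19, then count y ∈ F_19 with y² ≡ rhs.
  x = 0: rhs = 16, matching y values: 4, 15 (2 points).
  x = 1: rhs = 12, matching y values: none (0 points).
  x = 2: rhs = 14, matching y values: none (0 points).
  x = 3: rhs = 9, matching y values: 3, 16 (2 points).
  x = 4: rhs = 3, matching y values: none (0 points).
  x = 5: rhs = 2, matching y values: none (0 points).
  x = 6: rhs = 12, matching y values: none (0 points).
  x = 7: rhs = 1, matching y values: 1, 18 (2 points).
  x = 8: rhs = 13, matching y values: none (0 points).
  x = 9: rhs = 16, matching y values: 4, 15 (2 points).
  x = 10: rhs = 16, matching y values: 4, 15 (2 points).
  x = 11: rhs = 0, matching y values: 0 (1 points).
  x = 12: rhs = 12, matching y values: none (0 points).
  x = 13: rhs = 1, matching y values: 1, 18 (2 points).
  x = 14: rhs = 11, matching y values: 7, 12 (2 points).
  x = 15: rhs = 10, matching y values: none (0 points).
  x = 16: rhs = 4, matching y values: 2, 17 (2 points).
  x = 17: rhs = 18, matching y values: none (0 points).
  x = 18: rhs = 1, matching y values: 1, 18 (2 points).
Total affine count: 19.
Full point count |E(F_19)| = 19 + 1 = 20.
Hasse bound: |20 − (19+1)| = |0| = 0 ≤ 2√19 ≈ 8.7178 ✓.


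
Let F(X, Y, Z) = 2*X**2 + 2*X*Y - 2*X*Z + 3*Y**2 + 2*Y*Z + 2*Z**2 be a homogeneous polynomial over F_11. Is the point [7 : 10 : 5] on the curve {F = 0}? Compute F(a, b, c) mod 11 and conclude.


F(7,10,5) ≡ 2 (mod 11); P is NOT on the curve.

Evaluate F(7, 10, 5) term-by-term (mod 11).
  2*X**2 ↦ 2·49·1·1 = 98
  2*X*Y ↦ 2·7·10·1 = 140
  -2*X*Z ↦ -2·7·1·5 = -70
  3*Y**2 ↦ 3·1·100·1 = 300
  2*Y*Z ↦ 2·1·10·5 = 100
  2*Z**2 ↦ 2·1·1·25 = 50
Sum: F(7, 10, 5) = (98) + (140) + (-70) + (300) + (100) + (50) = 618.
Reducing mod 11: 618 ≡ 2 (mod 11).
Since F(a, b, c) ≡ 2 ≠ 0 (mod 11), P does NOT lie on the curve.


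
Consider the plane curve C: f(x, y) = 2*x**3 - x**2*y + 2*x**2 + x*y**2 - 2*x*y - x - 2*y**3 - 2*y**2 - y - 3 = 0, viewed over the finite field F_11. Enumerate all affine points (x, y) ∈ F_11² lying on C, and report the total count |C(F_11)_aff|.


Affine F_11-points: {(0, 5), (1, 0), (3, 0), (3, 2), (3, 4), (6, 0), (6, 3), (6, 10)}; count = 8.

For each of the 121 pairs (x, y) ∈ F_11², evaluate f(x, y) mod 11. Record the zeros.
  x = 0: [0↦8, 1↦3, 2↦4, 3↦10, 4↦9, 5↦0, 6↦4, 7↦9, 8↦3, 9↦7, 10↦9]  zeros at y ∈ {5}
  x = 1: [0↦0, 1↦4, 2↦5, 3↦2, 4↦5, 5↦2, 6↦3, 7↦7, 8↦2, 9↦9, 10↦5]  zeros at y ∈ {0}
  x = 2: [0↦8, 1↦8, 2↦7, 3↦4, 4↦9, 5↦10, 6↦6, 7↦7, 8↦1, 9↦9, 10↦8]  zeros at y ∈ ∅
  x = 3: [0↦0, 1↦5, 2↦0, 3↦6, 4↦0, 5↦3, 6↦3, 7↦10, 8↦1, 9↦8, 10↦8]  zeros at y ∈ {0, 2, 4}
  x = 4: [0↦10, 1↦7, 2↦7, 3↦9, 4↦1, 5↦4, 6↦6, 7↦6, 8↦3, 9↦7, 10↦6]  zeros at y ∈ ∅
  x = 5: [0↦6, 1↦4, 2↦7, 3↦3, 4↦2, 5↦3, 6↦5, 7↦7, 8↦8, 9↦7, 10↦3]  zeros at y ∈ ∅
  x = 6: [0↦0, 1↦8, 2↦1, 3↦0, 4↦4, 5↦1, 6↦1, 7↦3, 8↦6, 9↦9, 10↦0]  zeros at y ∈ {0, 3, 10}
  x = 7: [0↦4, 1↦9, 2↦1, 3↦1, 4↦8, 5↦10, 6↦6, 7↦6, 8↦9, 9↦3, 10↦9]  zeros at y ∈ ∅
  x = 8: [0↦8, 1↦8, 2↦8, 3↦7, 4↦4, 5↦9, 6↦10, 7↦6, 8↦7, 9↦1, 10↦9]  zeros at y ∈ ∅
  x = 9: [0↦2, 1↦6, 2↦1, 3↦8, 4↦4, 5↦10, 6↦3, 7↦4, 8↦1, 9↦4, 10↦1]  zeros at y ∈ ∅
  x = 10: [0↦9, 1↦4, 2↦3, 3↦5, 4↦9, 5↦3, 6↦8, 7↦1, 8↦3, 9↦2, 10↦8]  zeros at y ∈ ∅
Collecting zeros: affine points = {(0, 5), (1, 0), (3, 0), (3, 2), (3, 4), (6, 0), (6, 3), (6, 10)}.
Total count |C(F_11)_aff| = 8.


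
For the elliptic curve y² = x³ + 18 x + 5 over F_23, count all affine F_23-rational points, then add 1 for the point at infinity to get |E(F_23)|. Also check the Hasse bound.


Affine points = {(1, 1), (1, 22), (2, 7), (2, 16), (4, 7), (4, 16), (5, 6), (5, 17), (10, 9), (10, 14), (11, 4), (11, 19), (15, 4), (15, 19), (17, 7), (17, 16), (20, 4), (20, 19), (22, 3), (22, 20)}; affine count = 20; |E(F_23)| = 21.

Discriminant check: Δ ∝ 4a³ + 27b² = 4·18³ + 27·5² = 4·5832 + 27·25 ≡ 14 (mod 23). Nonzero ⇒ E is nonsingular.
For each x ∈ F_23, compute rhs = x³ + 18·x + 5 mod 23, then count y ∈ F_23 with y² ≡ rhs.
  x = 0: rhs = 5, matching y values: none (0 points).
  x = 1: rhs = 1, matching y values: 1, 22 (2 points).
  x = 2: rhs = 3, matching y values: 7, 16 (2 points).
  x = 3: rhs = 17, matching y values: none (0 points).
  x = 4: rhs = 3, matching y values: 7, 16 (2 points).
  x = 5: rhs = 13, matching y values: 6, 17 (2 points).
  x = 6: rhs = 7, matching y values: none (0 points).
  x = 7: rhs = 14, matching y values: none (0 points).
  x = 8: rhs = 17, matching y values: none (0 points).
  x = 9: rhs = 22, matching y values: none (0 points).
  x = 10: rhs = 12, matching y values: 9, 14 (2 points).
  x = 11: rhs = 16, matching y values: 4, 19 (2 points).
  x = 12: rhs = 17, matching y values: none (0 points).
  x = 13: rhs = 21, matching y values: none (0 points).
  x = 14: rhs = 11, matching y values: none (0 points).
  x = 15: rhs = 16, matching y values: 4, 19 (2 points).
  x = 16: rhs = 19, matching y values: none (0 points).
  x = 17: rhs = 3, matching y values: 7, 16 (2 points).
  x = 18: rhs = 20, matching y values: none (0 points).
  x = 19: rhs = 7, matching y values: none (0 points).
  x = 20: rhs = 16, matching y values: 4, 19 (2 points).
  x = 21: rhs = 7, matching y values: none (0 points).
  x = 22: rhs = 9, matching y values: 3, 20 (2 points).
Total affine count: 20.
Full point count |E(F_23)| = 20 + 1 = 21.
Hasse bound: |21 − (23+1)| = |-3| = 3 ≤ 2√23 ≈ 9.5917 ✓.
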